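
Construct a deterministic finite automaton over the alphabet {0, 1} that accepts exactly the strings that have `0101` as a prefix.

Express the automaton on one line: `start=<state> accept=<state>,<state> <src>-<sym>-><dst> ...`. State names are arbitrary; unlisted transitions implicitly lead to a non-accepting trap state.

start=q0 accept=q4 q0-0->q1 q0-1->q5 q1-0->q5 q1-1->q2 q2-0->q3 q2-1->q5 q3-0->q5 q3-1->q4 q4-0->q4 q4-1->q4 q5-0->q5 q5-1->q5

Check the first 4 symbols one by one: q0 through q3 record how many have matched `0101` so far; any wrong symbol goes to the dead state q5. After all 4 match we enter the accepting sink q4.
6 states suffice.
        0   1  
>  q0   q1  q5 
   q1   q5  q2 
   q2   q3  q5 
   q3   q5  q4 
 * q4   q4  q4 
   q5   q5  q5 
(> = start, * = accepting)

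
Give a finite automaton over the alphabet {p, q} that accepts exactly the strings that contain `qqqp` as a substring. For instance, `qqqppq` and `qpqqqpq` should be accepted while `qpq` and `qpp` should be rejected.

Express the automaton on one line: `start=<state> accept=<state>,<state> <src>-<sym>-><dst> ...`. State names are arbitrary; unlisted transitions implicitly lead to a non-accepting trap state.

start=s0 accept=s4 s0-p->s0 s0-q->s1 s1-p->s0 s1-q->s2 s2-p->s0 s2-q->s3 s3-p->s4 s3-q->s3 s4-p->s4 s4-q->s4

States s0..s3 record the length of the longest prefix of `qqqp` that matches the current input suffix. Reaching s4 means `qqqp` has been seen, and we stay there forever. Accept from s4.
5 states suffice.
        p   q  
>  s0   s0  s1 
   s1   s0  s2 
   s2   s0  s3 
   s3   s4  s3 
 * s4   s4  s4 
(> = start, * = accepting)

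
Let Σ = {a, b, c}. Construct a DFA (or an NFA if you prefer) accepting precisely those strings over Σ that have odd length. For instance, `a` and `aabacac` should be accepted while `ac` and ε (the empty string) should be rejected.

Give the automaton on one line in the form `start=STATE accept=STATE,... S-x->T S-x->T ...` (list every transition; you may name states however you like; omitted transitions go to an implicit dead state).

Only the length mod 2 matters, so use a 2-cycle: from any state, every input symbol moves to the next state, wrapping S1 back to S0. Mark S1 accepting.
With 2 states:
        a   b   c  
>  S0   S1  S1  S1 
 * S1   S0  S0  S0 
(> = start, * = accepting)

start=S0 accept=S1 S0-a->S1 S0-b->S1 S0-c->S1 S1-a->S0 S1-b->S0 S1-c->S0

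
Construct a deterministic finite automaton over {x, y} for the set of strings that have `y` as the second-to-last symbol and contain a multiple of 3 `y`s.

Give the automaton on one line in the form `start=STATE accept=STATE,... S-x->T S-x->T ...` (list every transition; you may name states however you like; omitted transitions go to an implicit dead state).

Build one automaton per condition and run them in lockstep. One (7 states) tracks the last 2 symbols read; the other (3 states) tracks the count of `y`s modulo 3. Each combined state is a pair, one component from each; accept when both components accept. After merging equivalent states the machine shrinks.
7 states suffice.
       x  y 
>  A   A  B 
   B   B  C 
   C   D  E 
   D   D  F 
 * E   G  B 
   F   G  B 
 * G   A  B 
(> = start, * = accepting)

start=A accept=E,G A-x->A A-y->B B-x->B B-y->C C-x->D C-y->E D-x->D D-y->F E-x->G E-y->B F-x->G F-y->B G-x->A G-y->B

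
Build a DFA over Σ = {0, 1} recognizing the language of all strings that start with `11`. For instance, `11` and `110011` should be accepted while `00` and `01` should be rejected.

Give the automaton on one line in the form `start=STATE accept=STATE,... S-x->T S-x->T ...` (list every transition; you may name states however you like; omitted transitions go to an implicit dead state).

start=q0 accept=q2 q0-0->q3 q0-1->q1 q1-0->q3 q1-1->q2 q2-0->q2 q2-1->q2 q3-0->q3 q3-1->q3

Walk along `11` while the input agrees: from q0 take `1` to q1, and so on. Any deviation drops to the rejecting sink q3. Once q2 is reached the prefix is confirmed and every continuation is accepted.
With 4 states:
        0   1  
>  q0   q3  q1 
   q1   q3  q2 
 * q2   q2  q2 
   q3   q3  q3 
(> = start, * = accepting)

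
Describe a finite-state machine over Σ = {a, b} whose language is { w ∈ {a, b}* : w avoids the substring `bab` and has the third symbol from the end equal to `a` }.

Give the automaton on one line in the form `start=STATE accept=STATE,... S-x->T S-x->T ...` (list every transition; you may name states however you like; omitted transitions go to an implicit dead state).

start=q0 accept=q6,q7,q8,q9 q0-a->q1 q0-b->q2 q1-a->q3 q1-b->q4 q2-a->q5 q2-b->q2 q3-a->q6 q3-b->q7 q4-a->q8 q4-b->q9 q5-a->q3 q5-b->q10 q6-a->q6 q6-b->q7 q7-a->q8 q7-b->q9 q8-a->q3 q8-b->q10 q9-a->q5 q9-b->q2 q10-a->q10 q10-b->q10

Run two small machines in parallel and take their product. One (4 states) tracks partial matches of the forbidden pattern `bab`; the other (15 states) tracks the last 3 symbols read. Each combined state is a pair, one component from each; accept when both components accept. Equivalent product states are then merged.
An 11-state machine:
          a    b  
>  q0     q1   q2 
   q1     q3   q4 
   q2     q5   q2 
   q3     q6   q7 
   q4     q8   q9 
   q5     q3  q10 
 * q6     q6   q7 
 * q7     q8   q9 
 * q8     q3  q10 
 * q9     q5   q2 
   q10   q10  q10 
(> = start, * = accepting)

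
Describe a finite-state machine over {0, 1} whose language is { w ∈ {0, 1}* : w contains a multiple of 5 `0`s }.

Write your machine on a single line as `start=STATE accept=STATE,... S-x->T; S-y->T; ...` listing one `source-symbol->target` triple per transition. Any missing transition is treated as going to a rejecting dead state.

start=A; accept=A; A-0->B; A-1->A; B-0->C; B-1->B; C-0->D; C-1->C; D-0->E; D-1->D; E-0->A; E-1->E

The only thing that matters is how many `0`s have appeared, reduced mod 5. Use one state per residue: A for 0, …, E for 4. Reading `0` moves to the next residue; anything else stays put. A is accepting.
A 5-state machine:
       0  1 
>* A   B  A 
   B   C  B 
   C   D  C 
   D   E  D 
   E   A  E 
(> = start, * = accepting)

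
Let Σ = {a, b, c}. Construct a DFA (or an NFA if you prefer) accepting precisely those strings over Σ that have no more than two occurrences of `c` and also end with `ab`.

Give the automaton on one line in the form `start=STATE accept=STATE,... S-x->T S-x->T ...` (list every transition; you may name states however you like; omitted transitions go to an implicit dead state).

Handle the two conditions separately and then intersect. One (4 states) tracks the count of `c`s, saturating at 3; the other (3 states) tracks how much of the suffix `ab` has currently been matched. Each combined state is a pair, one component from each; accept when both components accept.
A 12-state machine:
          a    b    c  
>  q0     q1   q0   q2 
   q1     q1   q3   q2 
   q2     q4   q2   q5 
 * q3     q1   q0   q2 
   q4     q4   q6   q5 
   q5     q7   q5   q8 
 * q6     q4   q2   q5 
   q7     q7   q9   q8 
   q8    q10   q8   q8 
 * q9     q7   q5   q8 
   q10   q10  q11   q8 
   q11   q10   q8   q8 
(> = start, * = accepting)

start=q0 accept=q3,q6,q9 q0-a->q1 q0-b->q0 q0-c->q2 q1-a->q1 q1-b->q3 q1-c->q2 q2-a->q4 q2-b->q2 q2-c->q5 q3-a->q1 q3-b->q0 q3-c->q2 q4-a->q4 q4-b->q6 q4-c->q5 q5-a->q7 q5-b->q5 q5-c->q8 q6-a->q4 q6-b->q2 q6-c->q5 q7-a->q7 q7-b->q9 q7-c->q8 q8-a->q10 q8-b->q8 q8-c->q8 q9-a->q7 q9-b->q5 q9-c->q8 q10-a->q10 q10-b->q11 q10-c->q8 q11-a->q10 q11-b->q8 q11-c->q8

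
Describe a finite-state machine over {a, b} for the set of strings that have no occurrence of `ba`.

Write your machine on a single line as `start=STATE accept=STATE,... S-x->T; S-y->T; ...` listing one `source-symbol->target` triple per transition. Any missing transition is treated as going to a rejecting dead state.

start=q0; accept=q0,q1; q0-a->q0; q0-b->q1; q1-a->q2; q1-b->q1; q2-a->q2; q2-b->q2

This is the complement of 'contains `ba`'. Use the same substring-matching states — q0 through q2 holding how much of `ba` has just been matched — but flip the accepting set: everything except the trap q2 accepts.
        a   b  
>* q0   q0  q1 
 * q1   q2  q1 
   q2   q2  q2 
(> = start, * = accepting)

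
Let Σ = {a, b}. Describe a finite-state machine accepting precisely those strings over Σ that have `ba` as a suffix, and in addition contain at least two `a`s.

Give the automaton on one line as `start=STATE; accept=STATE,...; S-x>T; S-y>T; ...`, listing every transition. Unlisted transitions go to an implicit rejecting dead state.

start=S0; accept=S3; S0-a>S1; S0-b>S0; S1-a>S1; S1-b>S2; S2-a>S3; S2-b>S2; S3-a>S1; S3-b>S2

Handle the two conditions separately and then intersect. The first has 3 states tracking how much of the suffix `ba` has currently been matched; the second has 4 states tracking the count of `a`s, saturating at 3. A product state is a pair (one from each), accepting exactly when both do. Equivalent product states are then merged.
4 states suffice.
        a   b  
>  S0   S1  S0 
   S1   S1  S2 
   S2   S3  S2 
 * S3   S1  S2 
(> = start, * = accepting)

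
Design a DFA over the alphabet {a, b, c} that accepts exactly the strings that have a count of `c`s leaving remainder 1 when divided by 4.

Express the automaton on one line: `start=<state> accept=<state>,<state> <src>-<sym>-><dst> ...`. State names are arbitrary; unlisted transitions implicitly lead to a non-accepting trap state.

start=s0 accept=s1 s0-a->s0 s0-b->s0 s0-c->s1 s1-a->s1 s1-b->s1 s1-c->s2 s2-a->s2 s2-b->s2 s2-c->s3 s3-a->s3 s3-b->s3 s3-c->s0

The only thing that matters is how many `c`s have appeared, reduced mod 4. Use one state per residue: s0 for 0, …, s3 for 3. Reading `c` moves to the next residue; anything else stays put. s1 is accepting.
        a   b   c  
>  s0   s0  s0  s1 
 * s1   s1  s1  s2 
   s2   s2  s2  s3 
   s3   s3  s3  s0 
(> = start, * = accepting)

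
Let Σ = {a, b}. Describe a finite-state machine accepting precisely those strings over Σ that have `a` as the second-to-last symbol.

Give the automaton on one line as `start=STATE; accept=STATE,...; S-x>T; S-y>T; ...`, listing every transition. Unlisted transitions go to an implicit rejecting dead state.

start=q0; accept=q3,q4; q0-a>q1; q0-b>q2; q1-a>q3; q1-b>q4; q2-a>q5; q2-b>q6; q3-a>q3; q3-b>q4; q4-a>q5; q4-b>q6; q5-a>q3; q5-b>q4; q6-a>q5; q6-b>q6

Because acceptance depends on a position counted from the end, the machine has to buffer the most recent 2 symbols. Make each state the string of the last up-to-2 symbols read; on input `x` shift the window left and append `x`. Accept when the buffered window has length 2 and begins with `a`.
        a   b  
>  q0   q1  q2 
   q1   q3  q4 
   q2   q5  q6 
 * q3   q3  q4 
 * q4   q5  q6 
   q5   q3  q4 
   q6   q5  q6 
(> = start, * = accepting)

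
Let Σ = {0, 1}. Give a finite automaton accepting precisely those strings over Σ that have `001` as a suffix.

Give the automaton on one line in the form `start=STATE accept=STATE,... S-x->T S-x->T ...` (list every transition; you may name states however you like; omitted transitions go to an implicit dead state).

start=q0 accept=q3 q0-0->q1 q0-1->q0 q1-0->q2 q1-1->q0 q2-0->q2 q2-1->q3 q3-0->q1 q3-1->q0

Remember how much of `001` the current input suffix matches. State q0 means no match yet; q1 means the last symbol is `0`; q2 means the last 2 symbols are `00`; q3 means the last 3 symbols are `001`. Only q3 accepts. On a mismatch, fall back to the longest proper suffix that is still a prefix of `001`.
A 4-state machine:
        0   1  
>  q0   q1  q0 
   q1   q2  q0 
   q2   q2  q3 
 * q3   q1  q0 
(> = start, * = accepting)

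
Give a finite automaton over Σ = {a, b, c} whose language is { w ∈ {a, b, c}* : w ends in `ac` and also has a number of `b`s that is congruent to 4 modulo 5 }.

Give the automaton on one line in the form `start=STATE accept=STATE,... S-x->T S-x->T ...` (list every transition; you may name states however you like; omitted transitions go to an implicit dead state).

Handle the two conditions separately and then intersect. The first has 3 states tracking how much of the suffix `ac` has currently been matched; the second has 5 states tracking the count of `b`s modulo 5. A product state is a pair (one from each), accepting exactly when both do.
A 15-state machine:
          a    b    c  
>  q0     q1   q2   q0 
   q1     q1   q2   q3 
   q2     q4   q5   q2 
   q3     q1   q2   q0 
   q4     q4   q5   q6 
   q5     q7   q8   q5 
   q6     q4   q5   q2 
   q7     q7   q8   q9 
   q8    q10  q11   q8 
   q9     q7   q8   q5 
   q10   q10  q11  q12 
   q11   q13   q0  q11 
   q12   q10  q11   q8 
   q13   q13   q0  q14 
 * q14   q13   q0  q11 
(> = start, * = accepting)

start=q0 accept=q14 q0-a->q1 q0-b->q2 q0-c->q0 q1-a->q1 q1-b->q2 q1-c->q3 q2-a->q4 q2-b->q5 q2-c->q2 q3-a->q1 q3-b->q2 q3-c->q0 q4-a->q4 q4-b->q5 q4-c->q6 q5-a->q7 q5-b->q8 q5-c->q5 q6-a->q4 q6-b->q5 q6-c->q2 q7-a->q7 q7-b->q8 q7-c->q9 q8-a->q10 q8-b->q11 q8-c->q8 q9-a->q7 q9-b->q8 q9-c->q5 q10-a->q10 q10-b->q11 q10-c->q12 q11-a->q13 q11-b->q0 q11-c->q11 q12-a->q10 q12-b->q11 q12-c->q8 q13-a->q13 q13-b->q0 q13-c->q14 q14-a->q13 q14-b->q0 q14-c->q11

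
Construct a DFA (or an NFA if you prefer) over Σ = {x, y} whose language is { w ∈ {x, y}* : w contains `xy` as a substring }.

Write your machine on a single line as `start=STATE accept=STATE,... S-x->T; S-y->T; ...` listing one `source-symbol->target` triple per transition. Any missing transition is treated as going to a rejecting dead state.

Track how much of `xy` has been matched so far: state S0 is no progress, S2 is the absorbing accept state reached once `xy` has occurred. Intermediate states record partial matches; on a mismatch, fall back to the longest reusable overlap.
3 states suffice.
        x   y  
>  S0   S1  S0 
   S1   S1  S2 
 * S2   S2  S2 
(> = start, * = accepting)

start=S0; accept=S2; S0-x->S1; S0-y->S0; S1-x->S1; S1-y->S2; S2-x->S2; S2-y->S2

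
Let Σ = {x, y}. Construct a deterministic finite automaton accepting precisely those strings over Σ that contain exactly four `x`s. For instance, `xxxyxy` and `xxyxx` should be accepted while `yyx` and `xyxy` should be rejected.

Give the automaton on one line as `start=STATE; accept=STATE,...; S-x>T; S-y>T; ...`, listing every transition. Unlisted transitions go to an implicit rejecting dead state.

Count `x`s, saturating at 5: states A through E mean 0 through 4 `x`s seen; F means more than 4. Each `x` increments (capped at F); other symbols loop. Accept from {E}.
       x  y 
>  A   B  A 
   B   C  B 
   C   D  C 
   D   E  D 
 * E   F  E 
   F   F  F 
(> = start, * = accepting)

start=A; accept=E; A-x>B; A-y>A; B-x>C; B-y>B; C-x>D; C-y>C; D-x>E; D-y>D; E-x>F; E-y>E; F-x>F; F-y>F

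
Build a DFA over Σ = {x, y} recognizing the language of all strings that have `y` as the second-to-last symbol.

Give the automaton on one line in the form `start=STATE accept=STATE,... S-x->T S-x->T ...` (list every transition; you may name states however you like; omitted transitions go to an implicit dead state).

Because acceptance depends on a position counted from the end, the machine has to buffer the most recent 2 symbols. Make each state the string of the last up-to-2 symbols read; on input `x` shift the window left and append `x`. Accept when the buffered window has length 2 and begins with `y`.
A 7-state machine:
        x   y  
>  S0   S1  S2 
   S1   S3  S4 
   S2   S5  S6 
   S3   S3  S4 
   S4   S5  S6 
 * S5   S3  S4 
 * S6   S5  S6 
(> = start, * = accepting)

start=S0 accept=S5,S6 S0-x->S1 S0-y->S2 S1-x->S3 S1-y->S4 S2-x->S5 S2-y->S6 S3-x->S3 S3-y->S4 S4-x->S5 S4-y->S6 S5-x->S3 S5-y->S4 S6-x->S5 S6-y->S6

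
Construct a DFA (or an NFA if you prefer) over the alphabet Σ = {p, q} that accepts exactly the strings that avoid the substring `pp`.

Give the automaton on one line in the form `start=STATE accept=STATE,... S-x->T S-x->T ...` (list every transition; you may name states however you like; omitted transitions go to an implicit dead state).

Track partial matches of the forbidden pattern `pp`. State s2 is a dead state reached once `pp` has occurred; every other state accepts. s0 means no part of `pp` is currently matched.
3 states suffice.
        p   q  
>* s0   s1  s0 
 * s1   s2  s0 
   s2   s2  s2 
(> = start, * = accepting)

start=s0 accept=s0,s1 s0-p->s1 s0-q->s0 s1-p->s2 s1-q->s0 s2-p->s2 s2-q->s2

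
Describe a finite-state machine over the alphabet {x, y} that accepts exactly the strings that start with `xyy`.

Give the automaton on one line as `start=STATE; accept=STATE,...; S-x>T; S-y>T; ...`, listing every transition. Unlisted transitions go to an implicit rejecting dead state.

start=S0; accept=S3; S0-x>S1; S0-y>S4; S1-x>S4; S1-y>S2; S2-x>S4; S2-y>S3; S3-x>S3; S3-y>S3; S4-x>S4; S4-y>S4

Check the first 3 symbols one by one: S0 through S2 record how many have matched `xyy` so far; any wrong symbol goes to the dead state S4. After all 3 match we enter the accepting sink S3.
A 5-state machine:
        x   y  
>  S0   S1  S4 
   S1   S4  S2 
   S2   S4  S3 
 * S3   S3  S3 
   S4   S4  S4 
(> = start, * = accepting)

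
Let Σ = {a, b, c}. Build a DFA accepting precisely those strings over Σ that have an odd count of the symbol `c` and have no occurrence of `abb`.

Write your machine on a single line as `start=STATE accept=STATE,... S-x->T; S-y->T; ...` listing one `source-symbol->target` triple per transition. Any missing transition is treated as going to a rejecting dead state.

start=s0; accept=s2,s4,s6; s0-a->s1; s0-b->s0; s0-c->s2; s1-a->s1; s1-b->s3; s1-c->s2; s2-a->s4; s2-b->s2; s2-c->s0; s3-a->s1; s3-b->s5; s3-c->s2; s4-a->s4; s4-b->s6; s4-c->s0; s5-a->s5; s5-b->s5; s5-c->s7; s6-a->s4; s6-b->s7; s6-c->s0; s7-a->s7; s7-b->s7; s7-c->s5

Build one automaton per condition and run them in lockstep. One (2 states) tracks the count of `c`s modulo 2; the other (4 states) tracks partial matches of the forbidden pattern `abb`. Each combined state is a pair, one component from each; accept when both components accept.
        a   b   c  
>  s0   s1  s0  s2 
   s1   s1  s3  s2 
 * s2   s4  s2  s0 
   s3   s1  s5  s2 
 * s4   s4  s6  s0 
   s5   s5  s5  s7 
 * s6   s4  s7  s0 
   s7   s7  s7  s5 
(> = start, * = accepting)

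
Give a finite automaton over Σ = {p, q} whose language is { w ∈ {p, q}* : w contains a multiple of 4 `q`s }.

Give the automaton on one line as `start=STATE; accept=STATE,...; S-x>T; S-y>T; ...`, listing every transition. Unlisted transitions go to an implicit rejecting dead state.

start=A; accept=A; A-p>A; A-q>B; B-p>B; B-q>C; C-p>C; C-q>D; D-p>D; D-q>A

Keep the running count of `q`s modulo 4: each `q` advances along the cycle A → B → C → D → A while other symbols loop. Accept at A.
A 4-state machine:
       p  q 
>* A   A  B 
   B   B  C 
   C   C  D 
   D   D  A 
(> = start, * = accepting)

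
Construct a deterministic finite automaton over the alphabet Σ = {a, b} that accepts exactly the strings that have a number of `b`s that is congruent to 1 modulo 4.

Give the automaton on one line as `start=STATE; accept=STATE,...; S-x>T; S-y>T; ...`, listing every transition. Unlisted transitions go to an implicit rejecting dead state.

start=S0; accept=S1; S0-a>S0; S0-b>S1; S1-a>S1; S1-b>S2; S2-a>S2; S2-b>S3; S3-a>S3; S3-b>S0

Keep the running count of `b`s modulo 4: each `b` advances along the cycle S0 → S1 → S2 → S3 → S0 while other symbols loop. Accept at S1.
4 states suffice.
        a   b  
>  S0   S0  S1 
 * S1   S1  S2 
   S2   S2  S3 
   S3   S3  S0 
(> = start, * = accepting)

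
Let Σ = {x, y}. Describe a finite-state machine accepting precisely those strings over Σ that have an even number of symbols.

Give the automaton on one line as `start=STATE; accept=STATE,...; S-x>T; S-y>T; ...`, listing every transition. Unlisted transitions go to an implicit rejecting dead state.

start=q0; accept=q0; q0-x>q1; q0-y>q1; q1-x>q0; q1-y>q0

Count input length modulo 2: every symbol advances one step around the cycle q0 → q1 → q0. Accept at q0.
With 2 states:
        x   y  
>* q0   q1  q1 
   q1   q0  q0 
(> = start, * = accepting)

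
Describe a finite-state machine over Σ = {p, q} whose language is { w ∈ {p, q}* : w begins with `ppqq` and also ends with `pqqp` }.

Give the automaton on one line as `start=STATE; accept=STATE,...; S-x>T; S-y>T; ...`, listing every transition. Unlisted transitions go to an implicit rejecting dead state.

start=s0; accept=s10; s0-p>s1; s0-q>s2; s1-p>s3; s1-q>s4; s2-p>s5; s2-q>s2; s3-p>s5; s3-q>s6; s4-p>s5; s4-q>s7; s5-p>s5; s5-q>s4; s6-p>s5; s6-q>s8; s7-p>s9; s7-q>s2; s8-p>s10; s8-q>s11; s9-p>s5; s9-q>s4; s10-p>s12; s10-q>s13; s11-p>s12; s11-q>s11; s12-p>s12; s12-q>s13; s13-p>s12; s13-q>s8

Run two small machines in parallel and take their product. The first has 6 states tracking whether the input so far still matches the prefix `ppqq`; the second has 5 states tracking how much of the suffix `pqqp` has currently been matched. A product state is a pair (one from each), accepting exactly when both do.
A 14-state machine:
          p    q  
>  s0     s1   s2 
   s1     s3   s4 
   s2     s5   s2 
   s3     s5   s6 
   s4     s5   s7 
   s5     s5   s4 
   s6     s5   s8 
   s7     s9   s2 
   s8    s10  s11 
   s9     s5   s4 
 * s10   s12  s13 
   s11   s12  s11 
   s12   s12  s13 
   s13   s12   s8 
(> = start, * = accepting)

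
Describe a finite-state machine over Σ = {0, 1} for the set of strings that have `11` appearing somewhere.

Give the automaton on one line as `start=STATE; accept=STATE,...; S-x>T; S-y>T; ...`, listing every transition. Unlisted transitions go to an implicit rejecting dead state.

Track how much of `11` has been matched so far: state q0 is no progress, q2 is the absorbing accept state reached once `11` has occurred. Intermediate states record partial matches; on a mismatch, fall back to the longest reusable overlap.
A 3-state machine:
        0   1  
>  q0   q0  q1 
   q1   q0  q2 
 * q2   q2  q2 
(> = start, * = accepting)

start=q0; accept=q2; q0-0>q0; q0-1>q1; q1-0>q0; q1-1>q2; q2-0>q2; q2-1>q2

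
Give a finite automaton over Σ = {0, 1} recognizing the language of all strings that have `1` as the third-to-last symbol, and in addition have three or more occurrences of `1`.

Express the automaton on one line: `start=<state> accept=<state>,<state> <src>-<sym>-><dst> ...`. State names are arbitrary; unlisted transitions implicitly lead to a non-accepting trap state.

start=A accept=G,J,K,N A-0->A A-1->B B-0->C B-1->D C-0->C C-1->E D-0->F D-1->G E-0->F E-1->H F-0->I F-1->J G-0->K G-1->G H-0->K H-1->G I-0->I I-1->L J-0->M J-1->H K-0->N K-1->J L-0->M L-1->H M-0->N M-1->J N-0->I N-1->L

Handle the two conditions separately and then intersect. The first has 15 states tracking the last 3 symbols read; the second has 5 states tracking the count of `1`s, saturating at 4. A product state is a pair (one from each), accepting exactly when both do. Minimizing collapses redundant product states.
14 states suffice.
       0  1 
>  A   A  B 
   B   C  D 
   C   C  E 
   D   F  G 
   E   F  H 
   F   I  J 
 * G   K  G 
   H   K  G 
   I   I  L 
 * J   M  H 
 * K   N  J 
   L   M  H 
   M   N  J 
 * N   I  L 
(> = start, * = accepting)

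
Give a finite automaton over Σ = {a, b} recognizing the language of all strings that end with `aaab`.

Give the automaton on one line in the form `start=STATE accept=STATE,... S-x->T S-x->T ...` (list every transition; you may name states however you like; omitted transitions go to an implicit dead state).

Let each state record the length of the longest suffix of the input read so far that is also a prefix of `aaab`. q1 means the last symbol is `a`; q2 means the last 2 symbols are `aa`; q3 means the last 3 symbols are `aaa`; q4 means the last 4 symbols are `aaab`. Accept only at q4, where the string currently ends in `aaab`.
5 states suffice.
        a   b  
>  q0   q1  q0 
   q1   q2  q0 
   q2   q3  q0 
   q3   q3  q4 
 * q4   q1  q0 
(> = start, * = accepting)

start=q0 accept=q4 q0-a->q1 q0-b->q0 q1-a->q2 q1-b->q0 q2-a->q3 q2-b->q0 q3-a->q3 q3-b->q4 q4-a->q1 q4-b->q0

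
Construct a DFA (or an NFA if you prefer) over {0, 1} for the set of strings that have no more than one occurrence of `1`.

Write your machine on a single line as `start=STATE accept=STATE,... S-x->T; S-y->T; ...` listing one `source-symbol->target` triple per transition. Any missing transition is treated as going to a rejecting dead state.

start=S0; accept=S0,S1; S0-0->S0; S0-1->S1; S1-0->S1; S1-1->S2; S2-0->S2; S2-1->S2

Only the number of `1`s matters, and only up to 2. Make a chain S0 → S1 → S2 advanced by each `1` (with S2 absorbing); every other symbol self-loops. The accepting set is {S0, S1}.
        0   1  
>* S0   S0  S1 
 * S1   S1  S2 
   S2   S2  S2 
(> = start, * = accepting)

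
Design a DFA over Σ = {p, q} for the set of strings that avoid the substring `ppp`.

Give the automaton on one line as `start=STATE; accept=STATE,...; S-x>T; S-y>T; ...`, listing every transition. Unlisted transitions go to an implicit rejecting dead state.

start=A; accept=A,B,C; A-p>B; A-q>A; B-p>C; B-q>A; C-p>D; C-q>A; D-p>D; D-q>D

Track partial matches of the forbidden pattern `ppp`. State D is a dead state reached once `ppp` has occurred; every other state accepts. A means no part of `ppp` is currently matched.
4 states suffice.
       p  q 
>* A   B  A 
 * B   C  A 
 * C   D  A 
   D   D  D 
(> = start, * = accepting)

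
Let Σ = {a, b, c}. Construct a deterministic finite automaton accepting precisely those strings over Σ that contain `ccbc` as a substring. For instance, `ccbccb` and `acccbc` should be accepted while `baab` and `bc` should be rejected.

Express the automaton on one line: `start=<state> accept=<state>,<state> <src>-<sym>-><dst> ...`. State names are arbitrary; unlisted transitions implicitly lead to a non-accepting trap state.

start=S0 accept=S4 S0-a->S0 S0-b->S0 S0-c->S1 S1-a->S0 S1-b->S0 S1-c->S2 S2-a->S0 S2-b->S3 S2-c->S2 S3-a->S0 S3-b->S0 S3-c->S4 S4-a->S4 S4-b->S4 S4-c->S4

States S0..S3 record the length of the longest prefix of `ccbc` that matches the current input suffix. Reaching S4 means `ccbc` has been seen, and we stay there forever. Accept from S4.
        a   b   c  
>  S0   S0  S0  S1 
   S1   S0  S0  S2 
   S2   S0  S3  S2 
   S3   S0  S0  S4 
 * S4   S4  S4  S4 
(> = start, * = accepting)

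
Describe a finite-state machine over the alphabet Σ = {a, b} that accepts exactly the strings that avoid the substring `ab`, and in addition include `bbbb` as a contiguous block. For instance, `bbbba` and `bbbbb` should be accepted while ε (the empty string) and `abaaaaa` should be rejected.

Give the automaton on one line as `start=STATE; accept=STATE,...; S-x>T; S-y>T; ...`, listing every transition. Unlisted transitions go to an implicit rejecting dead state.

start=S0; accept=S5,S6; S0-a>S1; S0-b>S2; S1-a>S1; S1-b>S1; S2-a>S1; S2-b>S3; S3-a>S1; S3-b>S4; S4-a>S1; S4-b>S5; S5-a>S6; S5-b>S5; S6-a>S6; S6-b>S1

Build one automaton per condition and run them in lockstep. The first has 3 states tracking partial matches of the forbidden pattern `ab`; the second has 5 states tracking whether and how much of `bbbb` has been seen. A product state is a pair (one from each), accepting exactly when both do. After merging equivalent states the machine shrinks.
        a   b  
>  S0   S1  S2 
   S1   S1  S1 
   S2   S1  S3 
   S3   S1  S4 
   S4   S1  S5 
 * S5   S6  S5 
 * S6   S6  S1 
(> = start, * = accepting)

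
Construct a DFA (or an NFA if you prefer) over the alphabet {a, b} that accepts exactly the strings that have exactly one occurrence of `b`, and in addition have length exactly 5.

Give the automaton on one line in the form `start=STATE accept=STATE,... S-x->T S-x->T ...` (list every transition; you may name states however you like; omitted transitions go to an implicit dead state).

start=s0 accept=s13 s0-a->s1 s0-b->s2 s1-a->s3 s1-b->s4 s2-a->s4 s2-b->s5 s3-a->s6 s3-b->s7 s4-a->s7 s4-b->s8 s5-a->s8 s5-b->s8 s6-a->s9 s6-b->s10 s7-a->s10 s7-b->s11 s8-a->s11 s8-b->s11 s9-a->s12 s9-b->s13 s10-a->s13 s10-b->s14 s11-a->s14 s11-b->s14 s12-a->s15 s12-b->s16 s13-a->s16 s13-b->s17 s14-a->s17 s14-b->s17 s15-a->s15 s15-b->s16 s16-a->s16 s16-b->s17 s17-a->s17 s17-b->s17

Build one automaton per condition and run them in lockstep. The first has 3 states tracking the count of `b`s, saturating at 2; the second has 7 states tracking the input length, saturating at 6. A product state is a pair (one from each), accepting exactly when both do.
18 states suffice.
          a    b  
>  s0     s1   s2 
   s1     s3   s4 
   s2     s4   s5 
   s3     s6   s7 
   s4     s7   s8 
   s5     s8   s8 
   s6     s9  s10 
   s7    s10  s11 
   s8    s11  s11 
   s9    s12  s13 
   s10   s13  s14 
   s11   s14  s14 
   s12   s15  s16 
 * s13   s16  s17 
   s14   s17  s17 
   s15   s15  s16 
   s16   s16  s17 
   s17   s17  s17 
(> = start, * = accepting)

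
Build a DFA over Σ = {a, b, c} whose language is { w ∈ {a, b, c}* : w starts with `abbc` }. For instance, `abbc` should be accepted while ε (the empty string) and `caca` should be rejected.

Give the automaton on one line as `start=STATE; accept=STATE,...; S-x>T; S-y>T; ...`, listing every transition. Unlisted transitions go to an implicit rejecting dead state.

start=q0; accept=q4; q0-a>q1; q0-b>q5; q0-c>q5; q1-a>q5; q1-b>q2; q1-c>q5; q2-a>q5; q2-b>q3; q2-c>q5; q3-a>q5; q3-b>q5; q3-c>q4; q4-a>q4; q4-b>q4; q4-c>q4; q5-a>q5; q5-b>q5; q5-c>q5

Walk along `abbc` while the input agrees: from q0 take `a` to q1, and so on. Any deviation drops to the rejecting sink q5. Once q4 is reached the prefix is confirmed and every continuation is accepted.
With 6 states:
        a   b   c  
>  q0   q1  q5  q5 
   q1   q5  q2  q5 
   q2   q5  q3  q5 
   q3   q5  q5  q4 
 * q4   q4  q4  q4 
   q5   q5  q5  q5 
(> = start, * = accepting)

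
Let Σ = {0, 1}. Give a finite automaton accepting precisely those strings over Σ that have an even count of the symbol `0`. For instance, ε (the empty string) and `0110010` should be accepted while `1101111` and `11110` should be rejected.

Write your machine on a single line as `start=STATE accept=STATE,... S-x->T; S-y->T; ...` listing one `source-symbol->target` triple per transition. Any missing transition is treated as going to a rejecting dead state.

start=q0; accept=q0; q0-0->q1; q0-1->q0; q1-0->q0; q1-1->q1

Keep the running count of `0`s modulo 2: each `0` advances along the cycle q0 → q1 → q0 while other symbols loop. Accept at q0.
2 states suffice.
        0   1  
>* q0   q1  q0 
   q1   q0  q1 
(> = start, * = accepting)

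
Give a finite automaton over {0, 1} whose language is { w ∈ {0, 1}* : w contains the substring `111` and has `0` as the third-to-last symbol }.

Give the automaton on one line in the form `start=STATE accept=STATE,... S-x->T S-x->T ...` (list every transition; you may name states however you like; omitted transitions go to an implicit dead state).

start=S0 accept=S7,S8,S9,S10 S0-0->S0 S0-1->S1 S1-0->S0 S1-1->S2 S2-0->S0 S2-1->S3 S3-0->S4 S3-1->S3 S4-0->S5 S4-1->S6 S5-0->S7 S5-1->S8 S6-0->S9 S6-1->S10 S7-0->S7 S7-1->S8 S8-0->S9 S8-1->S10 S9-0->S5 S9-1->S6 S10-0->S4 S10-1->S3

Run two small machines in parallel and take their product. One (4 states) tracks whether and how much of `111` has been seen; the other (15 states) tracks the last 3 symbols read. Each combined state is a pair, one component from each; accept when both components accept. After merging equivalent states the machine shrinks.
With 11 states:
          0    1  
>  S0     S0   S1 
   S1     S0   S2 
   S2     S0   S3 
   S3     S4   S3 
   S4     S5   S6 
   S5     S7   S8 
   S6     S9  S10 
 * S7     S7   S8 
 * S8     S9  S10 
 * S9     S5   S6 
 * S10    S4   S3 
(> = start, * = accepting)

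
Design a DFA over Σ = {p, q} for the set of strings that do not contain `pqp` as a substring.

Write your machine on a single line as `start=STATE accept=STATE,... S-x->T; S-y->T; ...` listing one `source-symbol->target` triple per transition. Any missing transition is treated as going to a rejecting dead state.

Track partial matches of the forbidden pattern `pqp`. State D is a dead state reached once `pqp` has occurred; every other state accepts. A means no part of `pqp` is currently matched.
A 4-state machine:
       p  q 
>* A   B  A 
 * B   B  C 
 * C   D  A 
   D   D  D 
(> = start, * = accepting)

start=A; accept=A,B,C; A-p->B; A-q->A; B-p->B; B-q->C; C-p->D; C-q->A; D-p->D; D-q->D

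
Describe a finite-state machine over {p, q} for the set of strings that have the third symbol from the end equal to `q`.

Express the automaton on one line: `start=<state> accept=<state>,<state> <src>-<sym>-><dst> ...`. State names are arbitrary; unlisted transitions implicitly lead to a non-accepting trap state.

start=S0 accept=S11,S12,S13,S14 S0-p->S1 S0-q->S2 S1-p->S3 S1-q->S4 S2-p->S5 S2-q->S6 S3-p->S7 S3-q->S8 S4-p->S9 S4-q->S10 S5-p->S11 S5-q->S12 S6-p->S13 S6-q->S14 S7-p->S7 S7-q->S8 S8-p->S9 S8-q->S10 S9-p->S11 S9-q->S12 S10-p->S13 S10-q->S14 S11-p->S7 S11-q->S8 S12-p->S9 S12-q->S10 S13-p->S11 S13-q->S12 S14-p->S13 S14-q->S14

A DFA must remember the last 3 symbols (since which symbol is third-to-last isn't known until the input ends). Use one state per possible window of the last ≤3 symbols; accept from those whose window starts with `q`.
          p    q  
>  S0     S1   S2 
   S1     S3   S4 
   S2     S5   S6 
   S3     S7   S8 
   S4     S9  S10 
   S5    S11  S12 
   S6    S13  S14 
   S7     S7   S8 
   S8     S9  S10 
   S9    S11  S12 
   S10   S13  S14 
 * S11    S7   S8 
 * S12    S9  S10 
 * S13   S11  S12 
 * S14   S13  S14 
(> = start, * = accepting)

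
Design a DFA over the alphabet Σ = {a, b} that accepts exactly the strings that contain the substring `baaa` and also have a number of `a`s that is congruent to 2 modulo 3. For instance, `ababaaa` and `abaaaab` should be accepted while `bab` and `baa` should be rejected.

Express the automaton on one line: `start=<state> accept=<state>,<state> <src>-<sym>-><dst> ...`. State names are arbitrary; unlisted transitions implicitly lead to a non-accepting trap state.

start=S0 accept=S14 S0-a->S1 S0-b->S2 S1-a->S3 S1-b->S4 S2-a->S5 S2-b->S2 S3-a->S0 S3-b->S6 S4-a->S7 S4-b->S4 S5-a->S8 S5-b->S4 S6-a->S9 S6-b->S6 S7-a->S10 S7-b->S6 S8-a->S11 S8-b->S6 S9-a->S12 S9-b->S2 S10-a->S13 S10-b->S2 S11-a->S13 S11-b->S11 S12-a->S14 S12-b->S4 S13-a->S14 S13-b->S13 S14-a->S11 S14-b->S14

Handle the two conditions separately and then intersect. One (5 states) tracks whether and how much of `baaa` has been seen; the other (3 states) tracks the count of `a`s modulo 3. Each combined state is a pair, one component from each; accept when both components accept.
          a    b  
>  S0     S1   S2 
   S1     S3   S4 
   S2     S5   S2 
   S3     S0   S6 
   S4     S7   S4 
   S5     S8   S4 
   S6     S9   S6 
   S7    S10   S6 
   S8    S11   S6 
   S9    S12   S2 
   S10   S13   S2 
   S11   S13  S11 
   S12   S14   S4 
   S13   S14  S13 
 * S14   S11  S14 
(> = start, * = accepting)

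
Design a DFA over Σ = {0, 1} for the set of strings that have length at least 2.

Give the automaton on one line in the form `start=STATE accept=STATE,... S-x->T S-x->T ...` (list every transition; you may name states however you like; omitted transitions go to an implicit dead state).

Count input length up to 3: every symbol moves from q0 toward q3, which means 'more than 2' and absorbs. Accept from {q2, q3}.
With 4 states:
        0   1  
>  q0   q1  q1 
   q1   q2  q2 
 * q2   q3  q3 
 * q3   q3  q3 
(> = start, * = accepting)

start=q0 accept=q2,q3 q0-0->q1 q0-1->q1 q1-0->q2 q1-1->q2 q2-0->q3 q2-1->q3 q3-0->q3 q3-1->q3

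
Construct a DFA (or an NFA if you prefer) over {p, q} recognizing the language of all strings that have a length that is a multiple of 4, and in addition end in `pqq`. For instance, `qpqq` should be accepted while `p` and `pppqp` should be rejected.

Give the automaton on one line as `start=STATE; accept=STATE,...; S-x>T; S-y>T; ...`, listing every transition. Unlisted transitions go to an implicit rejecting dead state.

start=A; accept=G; A-p>B; A-q>B; B-p>C; B-q>D; C-p>E; C-q>F; D-p>E; D-q>E; E-p>A; E-q>A; F-p>A; F-q>G; G-p>B; G-q>B

Run two small machines in parallel and take their product. The first has 4 states tracking the input length modulo 4; the second has 4 states tracking how much of the suffix `pqq` has currently been matched. A product state is a pair (one from each), accepting exactly when both do. Minimizing collapses redundant product states.
With 7 states:
       p  q 
>  A   B  B 
   B   C  D 
   C   E  F 
   D   E  E 
   E   A  A 
   F   A  G 
 * G   B  B 
(> = start, * = accepting)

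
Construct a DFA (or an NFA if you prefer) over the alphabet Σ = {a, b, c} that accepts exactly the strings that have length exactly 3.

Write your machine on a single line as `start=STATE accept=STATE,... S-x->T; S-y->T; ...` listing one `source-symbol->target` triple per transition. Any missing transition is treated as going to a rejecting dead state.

We only need to distinguish lengths 0, 1, …, 3, and '>3'. Chain q0 → q1 → q2 → q3 → q4 on every symbol, with q4 looping. Accepting states: {q3}.
        a   b   c  
>  q0   q1  q1  q1 
   q1   q2  q2  q2 
   q2   q3  q3  q3 
 * q3   q4  q4  q4 
   q4   q4  q4  q4 
(> = start, * = accepting)

start=q0; accept=q3; q0-a->q1; q0-b->q1; q0-c->q1; q1-a->q2; q1-b->q2; q1-c->q2; q2-a->q3; q2-b->q3; q2-c->q3; q3-a->q4; q3-b->q4; q3-c->q4; q4-a->q4; q4-b->q4; q4-c->q4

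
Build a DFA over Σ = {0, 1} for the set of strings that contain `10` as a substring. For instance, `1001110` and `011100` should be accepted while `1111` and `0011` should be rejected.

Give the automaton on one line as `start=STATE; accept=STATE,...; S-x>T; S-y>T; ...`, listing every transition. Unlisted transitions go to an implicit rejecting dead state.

start=s0; accept=s2; s0-0>s0; s0-1>s1; s1-0>s2; s1-1>s1; s2-0>s2; s2-1>s2

Track how much of `10` has been matched so far: state s0 is no progress, s2 is the absorbing accept state reached once `10` has occurred. Intermediate states record partial matches; on a mismatch, fall back to the longest reusable overlap.
With 3 states:
        0   1  
>  s0   s0  s1 
   s1   s2  s1 
 * s2   s2  s2 
(> = start, * = accepting)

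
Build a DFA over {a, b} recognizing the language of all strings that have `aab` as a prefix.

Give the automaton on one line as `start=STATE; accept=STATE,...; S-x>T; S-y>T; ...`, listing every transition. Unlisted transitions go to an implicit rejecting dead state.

Walk along `aab` while the input agrees: from q0 take `a` to q1, and so on. Any deviation drops to the rejecting sink q4. Once q3 is reached the prefix is confirmed and every continuation is accepted.
        a   b  
>  q0   q1  q4 
   q1   q2  q4 
   q2   q4  q3 
 * q3   q3  q3 
   q4   q4  q4 
(> = start, * = accepting)

start=q0; accept=q3; q0-a>q1; q0-b>q4; q1-a>q2; q1-b>q4; q2-a>q4; q2-b>q3; q3-a>q3; q3-b>q3; q4-a>q4; q4-b>q4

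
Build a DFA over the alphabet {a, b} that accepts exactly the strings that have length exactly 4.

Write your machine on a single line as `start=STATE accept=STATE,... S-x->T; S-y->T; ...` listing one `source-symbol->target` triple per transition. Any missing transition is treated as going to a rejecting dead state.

We only need to distinguish lengths 0, 1, …, 4, and '>4'. Chain S0 → S1 → S2 → S3 → S4 → S5 on every symbol, with S5 looping. Accepting states: {S4}.
6 states suffice.
        a   b  
>  S0   S1  S1 
   S1   S2  S2 
   S2   S3  S3 
   S3   S4  S4 
 * S4   S5  S5 
   S5   S5  S5 
(> = start, * = accepting)

start=S0; accept=S4; S0-a->S1; S0-b->S1; S1-a->S2; S1-b->S2; S2-a->S3; S2-b->S3; S3-a->S4; S3-b->S4; S4-a->S5; S4-b->S5; S5-a->S5; S5-b->S5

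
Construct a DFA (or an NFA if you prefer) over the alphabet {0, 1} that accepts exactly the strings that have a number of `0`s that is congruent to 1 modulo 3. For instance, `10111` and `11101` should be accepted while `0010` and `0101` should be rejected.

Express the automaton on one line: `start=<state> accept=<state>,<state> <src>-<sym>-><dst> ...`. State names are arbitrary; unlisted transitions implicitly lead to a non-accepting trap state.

start=q0 accept=q1 q0-0->q1 q0-1->q0 q1-0->q2 q1-1->q1 q2-0->q0 q2-1->q2

Keep the running count of `0`s modulo 3: each `0` advances along the cycle q0 → q1 → q2 → q0 while other symbols loop. Accept at q1.
        0   1  
>  q0   q1  q0 
 * q1   q2  q1 
   q2   q0  q2 
(> = start, * = accepting)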